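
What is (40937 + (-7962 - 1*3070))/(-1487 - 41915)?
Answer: -29905/43402 ≈ -0.68902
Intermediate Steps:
(40937 + (-7962 - 1*3070))/(-1487 - 41915) = (40937 + (-7962 - 3070))/(-43402) = (40937 - 11032)*(-1/43402) = 29905*(-1/43402) = -29905/43402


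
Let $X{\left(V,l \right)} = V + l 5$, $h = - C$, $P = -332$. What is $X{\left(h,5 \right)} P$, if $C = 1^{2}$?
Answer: $-7968$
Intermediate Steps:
$C = 1$
$h = -1$ ($h = \left(-1\right) 1 = -1$)
$X{\left(V,l \right)} = V + 5 l$
$X{\left(h,5 \right)} P = \left(-1 + 5 \cdot 5\right) \left(-332\right) = \left(-1 + 25\right) \left(-332\right) = 24 \left(-332\right) = -7968$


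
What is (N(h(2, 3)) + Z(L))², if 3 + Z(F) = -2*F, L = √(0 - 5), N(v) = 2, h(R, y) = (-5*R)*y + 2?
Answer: -19 + 4*I*√5 ≈ -19.0 + 8.9443*I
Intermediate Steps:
h(R, y) = 2 - 5*R*y (h(R, y) = -5*R*y + 2 = 2 - 5*R*y)
L = I*√5 (L = √(-5) = I*√5 ≈ 2.2361*I)
Z(F) = -3 - 2*F
(N(h(2, 3)) + Z(L))² = (2 + (-3 - 2*I*√5))² = (-1 - 2*I*√5)²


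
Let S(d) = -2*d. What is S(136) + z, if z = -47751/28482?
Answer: -2598285/9494 ≈ -273.68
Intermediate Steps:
z = -15917/9494 (z = -47751*1/28482 = -15917/9494 ≈ -1.6765)
S(136) + z = -2*136 - 15917/9494 = -272 - 15917/9494 = -2598285/9494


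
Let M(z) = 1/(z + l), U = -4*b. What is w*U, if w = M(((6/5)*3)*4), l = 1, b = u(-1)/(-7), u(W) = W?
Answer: -20/539 ≈ -0.037106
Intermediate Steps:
b = ⅐ (b = -1/(-7) = -1*(-⅐) = ⅐ ≈ 0.14286)
U = -4/7 (U = -4*⅐ = -4/7 ≈ -0.57143)
M(z) = 1/(1 + z) (M(z) = 1/(z + 1) = 1/(1 + z))
w = 5/77 (w = 1/(1 + ((6/5)*3)*4) = 1/(1 + (18/5)*4) = 1/(1 + 72/5) = 1/(77/5) = 5/77 ≈ 0.064935)
w*U = (5/77)*(-4/7) = -20/539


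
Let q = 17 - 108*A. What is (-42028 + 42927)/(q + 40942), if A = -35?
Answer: 899/44739 ≈ 0.020094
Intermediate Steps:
q = 3797 (q = 17 - 108*(-35) = 17 + 3780 = 3797)
(-42028 + 42927)/(q + 40942) = (-42028 + 42927)/(3797 + 40942) = 899/44739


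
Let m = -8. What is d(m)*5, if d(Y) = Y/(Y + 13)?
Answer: -8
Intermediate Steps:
d(Y) = Y/(13 + Y)
d(m)*5 = -8/(13 - 8)*5 = -8/5*5 = -8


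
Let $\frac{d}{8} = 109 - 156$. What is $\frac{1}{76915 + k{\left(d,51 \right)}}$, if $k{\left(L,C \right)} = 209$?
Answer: $\frac{1}{77124} \approx 1.2966 \cdot 10^{-5}$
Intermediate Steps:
$d = -376$ ($d = 8 \left(109 - 156\right) = 8 \left(-47\right) = -376$)
$\frac{1}{76915 + k{\left(d,51 \right)}} = \frac{1}{76915 + 209} = \frac{1}{77124}$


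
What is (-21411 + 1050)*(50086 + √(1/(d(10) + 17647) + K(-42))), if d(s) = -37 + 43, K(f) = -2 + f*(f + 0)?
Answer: -1019801046 - 20361*√549089274311/17653 ≈ -1.0207e+9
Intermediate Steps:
K(f) = -2 + f² (K(f) = -2 + f*f = -2 + f²)
d(s) = 6
(-21411 + 1050)*(50086 + √(1/(d(10) + 17647) + K(-42))) = (-21411 + 1050)*(50086 + √(1/(6 + 17647) + (-2 + (-42)²))) = -20361*(50086 + √(1/17653 + (-2 + 1764))) = -20361*(50086 + √(1/17653 + 1762)) = -20361*(50086 + √(31104587/17653)) = -20361*(50086 + √549089274311/17653) = -1019801046 - 20361*√549089274311/17653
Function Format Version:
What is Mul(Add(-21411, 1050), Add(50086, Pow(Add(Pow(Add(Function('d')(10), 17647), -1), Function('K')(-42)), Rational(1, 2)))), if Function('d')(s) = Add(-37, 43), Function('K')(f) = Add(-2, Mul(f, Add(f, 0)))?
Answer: Add(-1019801046, Mul(Rational(-20361, 17653), Pow(549089274311, Rational(1, 2)))) ≈ -1.0207e+9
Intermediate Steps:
Function('K')(f) = Add(-2, Pow(f, 2)) (Function('K')(f) = Add(-2, Mul(f, f)) = Add(-2, Pow(f, 2)))
Function('d')(s) = 6
Mul(Add(-21411, 1050), Add(50086, Pow(Add(Pow(Add(Function('d')(10), 17647), -1), Function('K')(-42)), Rational(1, 2)))) = Mul(Add(-21411, 1050), Add(50086, Pow(Add(Pow(Add(6, 17647), -1), Add(-2, Pow(-42, 2))), Rational(1, 2)))) = Mul(-20361, Add(50086, Pow(Add(Pow(17653, -1), Add(-2, 1764)), Rational(1, 2)))) = Mul(-20361, Add(50086, Pow(Add(Rational(1, 17653), 1762), Rational(1, 2)))) = Mul(-20361, Add(50086, Pow(Rational(31104587, 17653), Rational(1, 2)))) = Mul(-20361, Add(50086, Mul(Rational(1, 17653), Pow(549089274311, Rational(1, 2))))) = Add(-1019801046, Mul(Rational(-20361, 17653), Pow(549089274311, Rational(1, 2))))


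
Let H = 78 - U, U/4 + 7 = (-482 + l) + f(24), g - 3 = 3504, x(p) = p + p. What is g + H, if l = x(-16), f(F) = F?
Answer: 5573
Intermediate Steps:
x(p) = 2*p
g = 3507 (g = 3 + 3504 = 3507)
l = -32 (l = 2*(-16) = -32)
U = -1988 (U = -28 + 4*((-482 - 32) + 24) = -28 + 4*(-514 + 24) = -28 + 4*(-490) = -28 - 1960 = -1988)
H = 2066 (H = 78 - 1*(-1988) = 78 + 1988 = 2066)
g + H = 3507 + 2066 = 5573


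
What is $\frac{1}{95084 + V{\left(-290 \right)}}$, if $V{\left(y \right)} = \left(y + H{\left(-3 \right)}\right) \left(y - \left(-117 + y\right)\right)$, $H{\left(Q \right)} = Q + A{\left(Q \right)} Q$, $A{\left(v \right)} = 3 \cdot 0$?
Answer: $\frac{1}{60803} \approx 1.6447 \cdot 10^{-5}$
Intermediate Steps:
$A{\left(v \right)} = 0$
$H{\left(Q \right)} = Q$ ($H{\left(Q \right)} = Q + 0 Q = Q + 0 = Q$)
$V{\left(y \right)} = -351 + 117 y$ ($V{\left(y \right)} = \left(y - 3\right) \left(y - \left(-117 + y\right)\right) = \left(-3 + y\right) 117 = -351 + 117 y$)
$\frac{1}{95084 + V{\left(-290 \right)}} = \frac{1}{95084 + \left(-351 + 117 \left(-290\right)\right)} = \frac{1}{95084 - 34281} = \frac{1}{60803}$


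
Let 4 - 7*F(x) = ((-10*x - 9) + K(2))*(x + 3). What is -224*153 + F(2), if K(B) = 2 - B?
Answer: -239755/7 ≈ -34251.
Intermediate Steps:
F(x) = 4/7 - (-9 - 10*x)*(3 + x)/7 (F(x) = 4/7 - ((-10*x - 9) + (2 - 1*2))*(x + 3)/7 = 4/7 - ((-9 - 10*x) + (2 - 2))*(3 + x)/7 = 4/7 - ((-9 - 10*x) + 0)*(3 + x)/7 = 4/7 - (-9 - 10*x)*(3 + x)/7)
-224*153 + F(2) = -224*153 + (31/7 + (10/7)*2**2 + (39/7)*2) = -34272 + (31/7 + (10/7)*4 + 78/7) = -34272 + (31/7 + 40/7 + 78/7) = -34272 + 149/7 = -239755/7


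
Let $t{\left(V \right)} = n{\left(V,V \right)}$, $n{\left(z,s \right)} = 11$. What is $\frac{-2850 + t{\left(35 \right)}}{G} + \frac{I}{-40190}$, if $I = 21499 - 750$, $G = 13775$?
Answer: $- \frac{79983377}{110723450} \approx -0.72237$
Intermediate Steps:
$I = 20749$
$t{\left(V \right)} = 11$
$\frac{-2850 + t{\left(35 \right)}}{G} + \frac{I}{-40190} = \frac{-2850 + 11}{13775} + \frac{20749}{-40190} = \left(-2839\right) \frac{1}{13775} + 20749 \left(- \frac{1}{40190}\right) = - \frac{2839}{13775} - \frac{20749}{40190} = - \frac{79983377}{110723450}$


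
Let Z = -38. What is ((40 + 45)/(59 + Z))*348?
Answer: 9860/7 ≈ 1408.6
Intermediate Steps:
((40 + 45)/(59 + Z))*348 = ((40 + 45)/(59 - 38))*348 = (85/21)*348 = 9860/7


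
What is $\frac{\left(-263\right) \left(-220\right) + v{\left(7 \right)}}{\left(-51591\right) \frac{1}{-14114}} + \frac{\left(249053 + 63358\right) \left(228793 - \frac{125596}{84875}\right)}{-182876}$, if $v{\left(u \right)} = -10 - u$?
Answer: $- \frac{100103555840879561793}{266924963798500} \approx -3.7503 \cdot 10^{5}$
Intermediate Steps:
$\frac{\left(-263\right) \left(-220\right) + v{\left(7 \right)}}{\left(-51591\right) \frac{1}{-14114}} + \frac{\left(249053 + 63358\right) \left(228793 - \frac{125596}{84875}\right)}{-182876} = \frac{\left(-263\right) \left(-220\right) - 17}{\left(-51591\right) \frac{1}{-14114}} + \frac{\left(249053 + 63358\right) \left(228793 - \frac{125596}{84875}\right)}{-182876} = \frac{57860 - 17}{\left(-51591\right) \left(- \frac{1}{14114}\right)} + 312411 \left(228793 - \frac{125596}{84875}\right) \left(- \frac{1}{182876}\right) = \frac{57860 - 17}{\frac{51591}{14114}} + 312411 \left(228793 - \frac{125596}{84875}\right) \left(- \frac{1}{182876}\right) = 57843 \cdot \frac{14114}{51591} + 312411 \cdot \frac{19418680279}{84875} \left(- \frac{1}{182876}\right) = \frac{272132034}{17197} + \frac{6066609324642669}{84875} \left(- \frac{1}{182876}\right) = \frac{272132034}{17197} - \frac{6066609324642669}{15521600500} = - \frac{100103555840879561793}{266924963798500}$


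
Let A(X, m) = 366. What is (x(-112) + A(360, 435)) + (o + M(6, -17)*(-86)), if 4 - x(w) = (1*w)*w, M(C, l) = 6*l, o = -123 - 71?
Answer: -3596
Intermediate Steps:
o = -194
x(w) = 4 - w² (x(w) = 4 - 1*w*w = 4 - w*w = 4 - w²)
(x(-112) + A(360, 435)) + (o + M(6, -17)*(-86)) = ((4 - 1*(-112)²) + 366) + (-194 + (6*(-17))*(-86)) = ((4 - 1*12544) + 366) + (-194 - 102*(-86)) = ((4 - 12544) + 366) + (-194 + 8772) = (-12540 + 366) + 8578 = -12174 + 8578 = -3596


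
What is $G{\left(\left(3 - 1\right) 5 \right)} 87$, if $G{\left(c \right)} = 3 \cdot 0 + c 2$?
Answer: $1740$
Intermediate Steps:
$G{\left(c \right)} = 2 c$ ($G{\left(c \right)} = 0 + 2 c = 2 c$)
$G{\left(\left(3 - 1\right) 5 \right)} 87 = 2 \left(3 - 1\right) 5 \cdot 87 = 2 \cdot 2 \cdot 5 \cdot 87 = 2 \cdot 10 \cdot 87 = 20 \cdot 87 = 1740$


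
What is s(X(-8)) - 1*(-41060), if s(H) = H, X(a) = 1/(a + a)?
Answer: 656959/16 ≈ 41060.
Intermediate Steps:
X(a) = 1/(2*a)
s(X(-8)) - 1*(-41060) = (1/2)/(-8) - 1*(-41060) = (1/2)*(-1/8) + 41060 = -1/16 + 41060 = 656959/16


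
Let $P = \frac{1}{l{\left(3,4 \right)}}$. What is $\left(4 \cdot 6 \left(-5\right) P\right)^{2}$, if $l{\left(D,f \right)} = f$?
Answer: $900$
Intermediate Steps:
$P = \frac{1}{4} \approx 0.25$
$\left(4 \cdot 6 \left(-5\right) P\right)^{2} = \left(4 \cdot 6 \left(-5\right) \frac{1}{4}\right)^{2} = \left(24 \left(-5\right) \frac{1}{4}\right)^{2} = \left(\left(-120\right) \frac{1}{4}\right)^{2} = \left(-30\right)^{2} = 900$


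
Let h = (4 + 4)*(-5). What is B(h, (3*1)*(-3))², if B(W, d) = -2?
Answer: 4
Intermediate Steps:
h = -40 (h = 8*(-5) = -40)
B(h, (3*1)*(-3))² = (-2)² = 4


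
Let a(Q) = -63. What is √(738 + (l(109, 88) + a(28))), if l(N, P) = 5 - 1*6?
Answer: √674 ≈ 25.962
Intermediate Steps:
l(N, P) = -1 (l(N, P) = 5 - 6 = -1)
√(738 + (l(109, 88) + a(28))) = √(738 + (-1 - 63)) = √(738 - 64) = √674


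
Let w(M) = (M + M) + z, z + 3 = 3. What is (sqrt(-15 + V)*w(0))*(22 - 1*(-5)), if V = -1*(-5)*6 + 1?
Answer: 0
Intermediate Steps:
V = 31 (V = 5*6 + 1 = 30 + 1 = 31)
z = 0 (z = -3 + 3 = 0)
w(M) = 2*M (w(M) = (M + M) + 0 = 2*M + 0 = 2*M)
(sqrt(-15 + V)*w(0))*(22 - 1*(-5)) = (sqrt(-15 + 31)*(2*0))*(22 - 1*(-5)) = (sqrt(16)*0)*(22 + 5) = (4*0)*27 = 0*27 = 0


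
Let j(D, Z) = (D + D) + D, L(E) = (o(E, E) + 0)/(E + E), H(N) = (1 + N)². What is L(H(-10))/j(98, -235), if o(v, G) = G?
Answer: 1/588 ≈ 0.0017007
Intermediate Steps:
L(E) = ½ (L(E) = (E + 0)/(E + E) = E/((2*E)) = E*(1/(2*E)) = ½)
j(D, Z) = 3*D (j(D, Z) = 2*D + D = 3*D)
L(H(-10))/j(98, -235) = 1/(2*((3*98))) = (½)/294 = (½)*(1/294) = 1/588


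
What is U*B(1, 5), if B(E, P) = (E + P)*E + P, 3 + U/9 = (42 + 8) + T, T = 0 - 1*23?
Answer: 2376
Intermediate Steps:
T = -23 (T = 0 - 23 = -23)
U = 216 (U = -27 + 9*((42 + 8) - 23) = -27 + 9*(50 - 23) = -27 + 9*27 = -27 + 243 = 216)
B(E, P) = P + E*(E + P) (B(E, P) = E*(E + P) + P = P + E*(E + P))
U*B(1, 5) = 216*(5 + 1**2 + 1*5) = 216*(5 + 1 + 5) = 216*11 = 2376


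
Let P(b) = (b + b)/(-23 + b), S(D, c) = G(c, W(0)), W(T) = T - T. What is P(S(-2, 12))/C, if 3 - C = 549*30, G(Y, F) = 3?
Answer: 1/54890 ≈ 1.8218e-5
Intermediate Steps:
W(T) = 0
S(D, c) = 3
C = -16467 (C = 3 - 549*30 = 3 - 1*16470 = 3 - 16470 = -16467)
P(b) = 2*b/(-23 + b) (P(b) = (2*b)/(-23 + b) = 2*b/(-23 + b))
P(S(-2, 12))/C = (2*3/(-23 + 3))/(-16467) = (2*3/(-20))*(-1/16467) = (2*3*(-1/20))*(-1/16467) = -3/10*(-1/16467) = 1/54890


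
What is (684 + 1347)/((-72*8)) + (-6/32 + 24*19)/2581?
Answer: -1659821/495552 ≈ -3.3494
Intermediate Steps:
(684 + 1347)/((-72*8)) + (-6/32 + 24*19)/2581 = 2031/(-576) + (-6*1/32 + 456)*(1/2581) = 2031*(-1/576) + (-3/16 + 456)*(1/2581) = -677/192 + (7293/16)*(1/2581) = -677/192 + 7293/41296 = -1659821/495552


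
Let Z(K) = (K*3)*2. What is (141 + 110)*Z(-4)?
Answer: -6024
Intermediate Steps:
Z(K) = 6*K (Z(K) = (3*K)*2 = 6*K)
(141 + 110)*Z(-4) = (141 + 110)*(6*(-4)) = 251*(-24) = -6024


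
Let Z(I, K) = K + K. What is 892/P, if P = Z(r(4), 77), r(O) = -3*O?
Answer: 446/77 ≈ 5.7922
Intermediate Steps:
Z(I, K) = 2*K
P = 154 (P = 2*77 = 154)
892/P = 892/154 = 892*(1/154) = 446/77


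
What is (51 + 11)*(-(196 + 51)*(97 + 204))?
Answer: -4609514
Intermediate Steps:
(51 + 11)*(-(196 + 51)*(97 + 204)) = 62*(-247*301) = 62*(-1*74347) = 62*(-74347) = -4609514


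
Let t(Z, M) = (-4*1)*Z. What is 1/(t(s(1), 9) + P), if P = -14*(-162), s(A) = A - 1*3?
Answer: 1/2276 ≈ 0.00043937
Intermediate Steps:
s(A) = -3 + A (s(A) = A - 3 = -3 + A)
t(Z, M) = -4*Z
P = 2268
1/(t(s(1), 9) + P) = 1/(-4*(-3 + 1) + 2268) = 1/(-4*(-2) + 2268) = 1/(8 + 2268) = 1/2276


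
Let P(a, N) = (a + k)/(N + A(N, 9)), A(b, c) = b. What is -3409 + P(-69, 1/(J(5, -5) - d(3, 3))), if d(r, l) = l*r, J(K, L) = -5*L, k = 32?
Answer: -3705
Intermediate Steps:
P(a, N) = (32 + a)/(2*N) (P(a, N) = (a + 32)/(N + N) = (32 + a)/((2*N)) = (32 + a)*(1/(2*N)) = (32 + a)/(2*N))
-3409 + P(-69, 1/(J(5, -5) - d(3, 3))) = -3409 + (32 - 69)/(2*(1/(-5*(-5) - 3*3))) = -3409 + (1/2)*(-37)/1/(25 - 1*9) = -3409 + (1/2)*(-37)/1/(25 - 9) = -3409 + (1/2)*(-37)/1/16 = -3409 + (1/2)*(-37)/(1/16) = -3409 + (1/2)*16*(-37) = -3409 - 296 = -3705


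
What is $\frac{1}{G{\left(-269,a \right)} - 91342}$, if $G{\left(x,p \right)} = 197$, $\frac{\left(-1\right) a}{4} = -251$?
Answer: $- \frac{1}{91145} \approx -1.0972 \cdot 10^{-5}$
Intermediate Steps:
$a = 1004$ ($a = \left(-4\right) \left(-251\right) = 1004$)
$\frac{1}{G{\left(-269,a \right)} - 91342} = \frac{1}{197 - 91342} = \frac{1}{-91145} = - \frac{1}{91145}$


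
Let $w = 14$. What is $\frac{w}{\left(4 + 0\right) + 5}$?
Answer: $\frac{14}{9} \approx 1.5556$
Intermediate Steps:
$\frac{w}{\left(4 + 0\right) + 5} = \frac{1}{\left(4 + 0\right) + 5} \cdot 14 = \frac{1}{4 + 5} \cdot 14 = \frac{1}{9} \cdot 14 = \frac{14}{9}$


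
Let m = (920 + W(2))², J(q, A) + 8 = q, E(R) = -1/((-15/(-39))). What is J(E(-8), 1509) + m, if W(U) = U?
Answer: 4250367/5 ≈ 8.5007e+5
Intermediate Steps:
E(R) = -13/5 (E(R) = -1/((-15*(-1/39))) = -1/5/13 = -1*13/5 = -13/5)
J(q, A) = -8 + q
m = 850084 (m = (920 + 2)² = 922² = 850084)
J(E(-8), 1509) + m = (-8 - 13/5) + 850084 = -53/5 + 850084 = 4250367/5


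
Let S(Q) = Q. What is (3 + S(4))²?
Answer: 49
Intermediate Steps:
(3 + S(4))² = (3 + 4)² = 7² = 49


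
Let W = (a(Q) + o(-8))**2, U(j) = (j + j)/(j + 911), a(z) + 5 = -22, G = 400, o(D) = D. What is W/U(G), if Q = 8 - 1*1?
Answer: 64239/32 ≈ 2007.5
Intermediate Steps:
Q = 7 (Q = 8 - 1 = 7)
a(z) = -27 (a(z) = -5 - 22 = -27)
U(j) = 2*j/(911 + j) (U(j) = (2*j)/(911 + j) = 2*j/(911 + j))
W = 1225 (W = (-27 - 8)**2 = (-35)**2 = 1225)
W/U(G) = 1225/((2*400/(911 + 400))) = 1225/((2*400/1311)) = 1225/((2*400*(1/1311))) = 1225/(800/1311) = 1225*(1311/800) = 64239/32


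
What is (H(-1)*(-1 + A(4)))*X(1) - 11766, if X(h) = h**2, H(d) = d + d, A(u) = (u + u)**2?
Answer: -11892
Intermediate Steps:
A(u) = 4*u**2 (A(u) = (2*u)**2 = 4*u**2)
H(d) = 2*d
(H(-1)*(-1 + A(4)))*X(1) - 11766 = ((2*(-1))*(-1 + 4*4**2))*1**2 - 11766 = -2*(-1 + 4*16)*1 - 11766 = -2*(-1 + 64)*1 - 11766 = -2*63*1 - 11766 = -126*1 - 11766 = -126 - 11766 = -11892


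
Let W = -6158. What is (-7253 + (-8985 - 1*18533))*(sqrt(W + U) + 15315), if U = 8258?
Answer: -532517865 - 347710*sqrt(21) ≈ -5.3411e+8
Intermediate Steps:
(-7253 + (-8985 - 1*18533))*(sqrt(W + U) + 15315) = (-7253 + (-8985 - 1*18533))*(sqrt(-6158 + 8258) + 15315) = (-7253 + (-8985 - 18533))*(sqrt(2100) + 15315) = (-7253 - 27518)*(10*sqrt(21) + 15315) = -34771*(15315 + 10*sqrt(21)) = -532517865 - 347710*sqrt(21)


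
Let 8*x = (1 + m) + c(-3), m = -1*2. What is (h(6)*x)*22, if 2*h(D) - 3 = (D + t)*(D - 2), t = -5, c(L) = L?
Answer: -77/2 ≈ -38.500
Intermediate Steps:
m = -2
x = -½ (x = ((1 - 2) - 3)/8 = (-1 - 3)/8 = (⅛)*(-4) = -½ ≈ -0.50000)
h(D) = 3/2 + (-5 + D)*(-2 + D)/2 (h(D) = 3/2 + ((D - 5)*(D - 2))/2 = 3/2 + ((-5 + D)*(-2 + D))/2 = 3/2 + (-5 + D)*(-2 + D)/2)
(h(6)*x)*22 = ((13/2 + (½)*6² - 7/2*6)*(-½))*22 = ((13/2 + (½)*36 - 21)*(-½))*22 = ((13/2 + 18 - 21)*(-½))*22 = ((7/2)*(-½))*22 = -7/4*22 = -77/2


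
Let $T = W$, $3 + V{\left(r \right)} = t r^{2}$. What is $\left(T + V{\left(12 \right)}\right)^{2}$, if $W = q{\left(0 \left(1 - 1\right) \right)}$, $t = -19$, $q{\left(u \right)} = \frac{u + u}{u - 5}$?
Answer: $7502121$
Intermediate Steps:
$q{\left(u \right)} = \frac{2 u}{-5 + u}$
$W = 0$ ($W = \frac{2 \cdot 0 \left(1 - 1\right)}{-5 + 0 \left(1 - 1\right)} = \frac{2 \cdot 0 \cdot 0}{-5 + 0 \cdot 0} = 2 \cdot 0 \frac{1}{-5 + 0} = 2 \cdot 0 \frac{1}{-5} = 2 \cdot 0 \left(- \frac{1}{5}\right) = 0$)
$V{\left(r \right)} = -3 - 19 r^{2}$
$T = 0$
$\left(T + V{\left(12 \right)}\right)^{2} = \left(0 - \left(3 + 19 \cdot 12^{2}\right)\right)^{2} = \left(0 - 2739\right)^{2} = \left(-2739\right)^{2} = 7502121$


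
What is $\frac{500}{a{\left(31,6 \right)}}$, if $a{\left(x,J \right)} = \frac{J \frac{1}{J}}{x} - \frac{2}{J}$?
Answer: $- \frac{11625}{7} \approx -1660.7$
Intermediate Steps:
$a{\left(x,J \right)} = \frac{1}{x} - \frac{2}{J}$ ($a{\left(x,J \right)} = 1 \frac{1}{x} - \frac{2}{J} = \frac{1}{x} - \frac{2}{J}$)
$\frac{500}{a{\left(31,6 \right)}} = \frac{500}{\frac{1}{31} - \frac{2}{6}} = \frac{500}{\frac{1}{31} - \frac{1}{3}} = \frac{500}{- \frac{28}{93}} = 500 \left(- \frac{93}{28}\right) = - \frac{11625}{7}$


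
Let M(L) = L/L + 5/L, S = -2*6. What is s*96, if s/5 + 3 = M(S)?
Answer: -1160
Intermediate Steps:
S = -12
M(L) = 1 + 5/L
s = -145/12 (s = -15 + 5*((5 - 12)/(-12)) = -15 + 5*(-1/12*(-7)) = -15 + 5*(7/12) = -15 + 35/12 = -145/12 ≈ -12.083)
s*96 = -145/12*96 = -1160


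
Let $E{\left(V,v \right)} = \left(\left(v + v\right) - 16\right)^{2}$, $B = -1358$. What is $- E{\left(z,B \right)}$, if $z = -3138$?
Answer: $-7463824$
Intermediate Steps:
$E{\left(V,v \right)} = \left(-16 + 2 v\right)^{2}$ ($E{\left(V,v \right)} = \left(2 v - 16\right)^{2} = \left(-16 + 2 v\right)^{2}$)
$- E{\left(z,B \right)} = - 4 \left(-8 - 1358\right)^{2} = - 4 \left(-1366\right)^{2} = - 4 \cdot 1865956 = \left(-1\right) 7463824 = -7463824$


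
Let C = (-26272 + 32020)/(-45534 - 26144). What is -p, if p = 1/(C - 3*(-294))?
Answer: -35839/31607124 ≈ -0.0011339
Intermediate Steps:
C = -2874/35839 (C = 5748/(-71678) = 5748*(-1/71678) = -2874/35839 ≈ -0.080192)
p = 35839/31607124 (p = 1/(-2874/35839 - 3*(-294)) = 1/(-2874/35839 + 882) = 1/(31607124/35839) = 35839/31607124 ≈ 0.0011339)
-p = -1*35839/31607124 = -35839/31607124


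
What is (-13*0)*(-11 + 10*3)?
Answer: 0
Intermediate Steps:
(-13*0)*(-11 + 10*3) = 0*(-11 + 30) = 0*19 = 0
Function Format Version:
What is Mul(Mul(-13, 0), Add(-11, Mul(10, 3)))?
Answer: 0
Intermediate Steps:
Mul(Mul(-13, 0), Add(-11, Mul(10, 3))) = Mul(0, Add(-11, 30)) = Mul(0, 19) = 0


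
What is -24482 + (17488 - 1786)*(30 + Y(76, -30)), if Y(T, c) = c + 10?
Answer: 132538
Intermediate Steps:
Y(T, c) = 10 + c
-24482 + (17488 - 1786)*(30 + Y(76, -30)) = -24482 + (17488 - 1786)*(30 + (10 - 30)) = -24482 + 15702*(30 - 20) = -24482 + 15702*10 = -24482 + 157020 = 132538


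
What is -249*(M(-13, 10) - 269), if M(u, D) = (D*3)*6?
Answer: 22161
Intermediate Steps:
M(u, D) = 18*D (M(u, D) = (3*D)*6 = 18*D)
-249*(M(-13, 10) - 269) = -249*(18*10 - 269) = -249*(180 - 269) = -249*(-89) = 22161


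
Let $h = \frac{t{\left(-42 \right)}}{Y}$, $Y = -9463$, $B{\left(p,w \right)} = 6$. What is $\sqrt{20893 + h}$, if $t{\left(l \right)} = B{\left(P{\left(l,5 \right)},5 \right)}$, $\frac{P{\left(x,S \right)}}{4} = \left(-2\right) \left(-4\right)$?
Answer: $\frac{\sqrt{1870934016739}}{9463} \approx 144.54$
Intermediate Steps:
$P{\left(x,S \right)} = 32$ ($P{\left(x,S \right)} = 4 \left(\left(-2\right) \left(-4\right)\right) = 4 \cdot 8 = 32$)
$t{\left(l \right)} = 6$
$h = - \frac{6}{9463}$ ($h = \frac{6}{-9463} = 6 \left(- \frac{1}{9463}\right) = - \frac{6}{9463} \approx -0.00063405$)
$\sqrt{20893 + h} = \sqrt{20893 - \frac{6}{9463}} = \sqrt{\frac{197710453}{9463}} = \frac{\sqrt{1870934016739}}{9463}$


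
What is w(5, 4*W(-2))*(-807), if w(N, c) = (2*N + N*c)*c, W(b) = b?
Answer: -193680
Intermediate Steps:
w(N, c) = c*(2*N + N*c)
w(5, 4*W(-2))*(-807) = (5*(4*(-2))*(2 + 4*(-2)))*(-807) = (5*(-8)*(2 - 8))*(-807) = (5*(-8)*(-6))*(-807) = 240*(-807) = -193680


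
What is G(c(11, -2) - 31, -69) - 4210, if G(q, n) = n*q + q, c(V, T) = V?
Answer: -2850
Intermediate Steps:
G(q, n) = q + n*q
G(c(11, -2) - 31, -69) - 4210 = (11 - 31)*(1 - 69) - 4210 = -20*(-68) - 4210 = 1360 - 4210 = -2850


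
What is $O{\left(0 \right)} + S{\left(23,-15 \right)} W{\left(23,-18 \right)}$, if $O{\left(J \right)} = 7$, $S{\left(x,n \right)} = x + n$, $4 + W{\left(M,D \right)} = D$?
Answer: $-169$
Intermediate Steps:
$W{\left(M,D \right)} = -4 + D$
$S{\left(x,n \right)} = n + x$
$O{\left(0 \right)} + S{\left(23,-15 \right)} W{\left(23,-18 \right)} = 7 + \left(-15 + 23\right) \left(-4 - 18\right) = 7 + 8 \left(-22\right) = 7 - 176 = -169$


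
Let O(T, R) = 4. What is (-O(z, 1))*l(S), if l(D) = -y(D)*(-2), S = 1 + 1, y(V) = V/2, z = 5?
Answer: -8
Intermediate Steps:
y(V) = V/2 (y(V) = V*(½) = V/2)
S = 2
l(D) = D (l(D) = -D/2*(-2) = -(-1)*D = D)
(-O(z, 1))*l(S) = -1*4*2 = -4*2 = -8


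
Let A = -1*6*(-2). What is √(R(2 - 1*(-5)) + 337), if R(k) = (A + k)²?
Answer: √698 ≈ 26.420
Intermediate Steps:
A = 12 (A = -6*(-2) = 12)
R(k) = (12 + k)²
√(R(2 - 1*(-5)) + 337) = √((12 + (2 - 1*(-5)))² + 337) = √((12 + (2 + 5))² + 337) = √((12 + 7)² + 337) = √(19² + 337) = √(361 + 337) = √698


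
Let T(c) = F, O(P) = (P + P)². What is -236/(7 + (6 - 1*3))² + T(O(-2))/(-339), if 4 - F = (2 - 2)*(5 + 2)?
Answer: -20101/8475 ≈ -2.3718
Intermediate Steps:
O(P) = 4*P² (O(P) = (2*P)² = 4*P²)
F = 4 (F = 4 - (2 - 2)*(5 + 2) = 4 - 0*7 = 4 - 1*0 = 4 + 0 = 4)
T(c) = 4
-236/(7 + (6 - 1*3))² + T(O(-2))/(-339) = -236/(7 + (6 - 1*3))² + 4/(-339) = -236/(7 + (6 - 3))² + 4*(-1/339) = -236/(7 + 3)² - 4/339 = -236/(10²) - 4/339 = -236/100 - 4/339 = -236*1/100 - 4/339 = -59/25 - 4/339 = -20101/8475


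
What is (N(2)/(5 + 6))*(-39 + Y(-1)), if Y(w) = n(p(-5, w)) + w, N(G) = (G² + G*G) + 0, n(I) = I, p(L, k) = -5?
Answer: -360/11 ≈ -32.727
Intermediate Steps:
N(G) = 2*G² (N(G) = (G² + G²) + 0 = 2*G² + 0 = 2*G²)
Y(w) = -5 + w
(N(2)/(5 + 6))*(-39 + Y(-1)) = ((2*2²)/(5 + 6))*(-39 + (-5 - 1)) = ((2*4)/11)*(-39 - 6) = (8*(1/11))*(-45) = (8/11)*(-45) = -360/11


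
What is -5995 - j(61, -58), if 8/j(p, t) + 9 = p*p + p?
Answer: -22619143/3773 ≈ -5995.0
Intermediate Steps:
j(p, t) = 8/(-9 + p + p**2) (j(p, t) = 8/(-9 + (p*p + p)) = 8/(-9 + (p**2 + p)) = 8/(-9 + (p + p**2)) = 8/(-9 + p + p**2))
-5995 - j(61, -58) = -5995 - 8/(-9 + 61 + 61**2) = -5995 - 8/(-9 + 61 + 3721) = -5995 - 8/3773 = -22619143/3773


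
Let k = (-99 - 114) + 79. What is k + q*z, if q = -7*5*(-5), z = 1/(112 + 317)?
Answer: -57311/429 ≈ -133.59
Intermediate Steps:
z = 1/429 ≈ 0.0023310
q = 175 (q = -35*(-5) = 175)
k = -134 (k = -213 + 79 = -134)
k + q*z = -134 + 175*(1/429) = -134 + 175/429 = -57311/429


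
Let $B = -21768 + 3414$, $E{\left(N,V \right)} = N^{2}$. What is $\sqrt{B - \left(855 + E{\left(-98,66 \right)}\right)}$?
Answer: $i \sqrt{28813} \approx 169.74 i$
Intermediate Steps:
$B = -18354$
$\sqrt{B - \left(855 + E{\left(-98,66 \right)}\right)} = \sqrt{-18354 - 10459} = \sqrt{-28813} = i \sqrt{28813}$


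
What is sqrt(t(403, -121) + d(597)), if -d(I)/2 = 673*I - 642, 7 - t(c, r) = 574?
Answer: 3*I*sqrt(89205) ≈ 896.02*I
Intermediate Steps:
t(c, r) = -567 (t(c, r) = 7 - 1*574 = 7 - 574 = -567)
d(I) = 1284 - 1346*I (d(I) = -2*(673*I - 642) = -2*(-642 + 673*I) = 1284 - 1346*I)
sqrt(t(403, -121) + d(597)) = sqrt(-567 + (1284 - 1346*597)) = sqrt(-567 + (1284 - 803562)) = sqrt(-567 - 802278) = sqrt(-802845) = 3*I*sqrt(89205)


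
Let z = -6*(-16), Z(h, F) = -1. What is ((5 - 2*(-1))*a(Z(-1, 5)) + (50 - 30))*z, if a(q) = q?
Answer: 1248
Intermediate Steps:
z = 96
((5 - 2*(-1))*a(Z(-1, 5)) + (50 - 30))*z = ((5 - 2*(-1))*(-1) + (50 - 30))*96 = ((5 + 2)*(-1) + 20)*96 = (7*(-1) + 20)*96 = (-7 + 20)*96 = 13*96 = 1248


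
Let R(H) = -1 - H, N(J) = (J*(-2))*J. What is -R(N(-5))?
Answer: -49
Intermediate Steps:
N(J) = -2*J² (N(J) = (-2*J)*J = -2*J²)
-R(N(-5)) = -(-1 - (-2)*(-5)²) = -(-1 - (-2)*25) = -(-1 - 1*(-50)) = -(-1 + 50) = -1*49 = -49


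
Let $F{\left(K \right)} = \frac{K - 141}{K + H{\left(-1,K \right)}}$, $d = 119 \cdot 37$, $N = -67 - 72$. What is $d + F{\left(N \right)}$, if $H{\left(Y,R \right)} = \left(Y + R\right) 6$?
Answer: $\frac{4310817}{979} \approx 4403.3$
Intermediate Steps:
$N = -139$
$d = 4403$
$H{\left(Y,R \right)} = 6 R + 6 Y$ ($H{\left(Y,R \right)} = \left(R + Y\right) 6 = 6 R + 6 Y$)
$F{\left(K \right)} = \frac{-141 + K}{-6 + 7 K}$ ($F{\left(K \right)} = \frac{K - 141}{K + \left(6 K + 6 \left(-1\right)\right)} = \frac{-141 + K}{K + \left(6 K - 6\right)} = \frac{-141 + K}{K + \left(-6 + 6 K\right)} = \frac{-141 + K}{-6 + 7 K}$)
$d + F{\left(N \right)} = 4403 + \frac{-141 - 139}{-6 + 7 \left(-139\right)} = 4403 + \frac{1}{-6 - 973} \left(-280\right) = 4403 + \frac{1}{-979} \left(-280\right) = 4403 - - \frac{280}{979} = 4403 + \frac{280}{979} = \frac{4310817}{979}$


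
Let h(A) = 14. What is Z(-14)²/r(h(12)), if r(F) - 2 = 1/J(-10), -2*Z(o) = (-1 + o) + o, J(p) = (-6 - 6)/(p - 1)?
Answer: 2523/35 ≈ 72.086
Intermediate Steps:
J(p) = -12/(-1 + p)
Z(o) = ½ - o (Z(o) = -((-1 + o) + o)/2 = -(-1 + 2*o)/2 = ½ - o)
r(F) = 35/12 (r(F) = 2 + 1/(-12/(-1 - 10)) = 2 + 1/(-12/(-11)) = 2 + 1/(-12*(-1/11)) = 2 + 1/(12/11) = 2 + 11/12 = 35/12)
Z(-14)²/r(h(12)) = (½ - 1*(-14))²/(35/12) = (½ + 14)²*(12/35) = (29/2)²*(12/35) = (841/4)*(12/35) = 2523/35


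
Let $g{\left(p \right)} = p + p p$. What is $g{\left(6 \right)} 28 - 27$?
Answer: $1149$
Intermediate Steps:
$g{\left(p \right)} = p + p^{2}$
$g{\left(6 \right)} 28 - 27 = 6 \left(1 + 6\right) 28 - 27 = 6 \cdot 7 \cdot 28 - 27 = 42 \cdot 28 - 27 = 1176 - 27 = 1149$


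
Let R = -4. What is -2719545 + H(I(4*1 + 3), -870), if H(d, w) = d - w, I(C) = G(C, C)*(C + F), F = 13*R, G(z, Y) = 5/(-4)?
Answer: -10874475/4 ≈ -2.7186e+6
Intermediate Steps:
G(z, Y) = -5/4 (G(z, Y) = 5*(-¼) = -5/4)
F = -52 (F = 13*(-4) = -52)
I(C) = 65 - 5*C/4 (I(C) = -5*(C - 52)/4 = -5*(-52 + C)/4 = 65 - 5*C/4)
-2719545 + H(I(4*1 + 3), -870) = -2719545 + ((65 - 5*(4*1 + 3)/4) - 1*(-870)) = -2719545 + ((65 - 5*(4 + 3)/4) + 870) = -2719545 + ((65 - 5/4*7) + 870) = -2719545 + ((65 - 35/4) + 870) = -2719545 + (225/4 + 870) = -2719545 + 3705/4 = -10874475/4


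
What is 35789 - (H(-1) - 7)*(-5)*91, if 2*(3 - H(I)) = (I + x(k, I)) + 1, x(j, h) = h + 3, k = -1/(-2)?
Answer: 33514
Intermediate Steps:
k = ½ (k = -1*(-½) = ½ ≈ 0.50000)
x(j, h) = 3 + h
H(I) = 1 - I (H(I) = 3 - ((I + (3 + I)) + 1)/2 = 3 - ((3 + 2*I) + 1)/2 = 3 - (4 + 2*I)/2 = 3 + (-2 - I) = 1 - I)
35789 - (H(-1) - 7)*(-5)*91 = 35789 - ((1 - 1*(-1)) - 7)*(-5)*91 = 35789 - ((1 + 1) - 7)*(-5)*91 = 35789 - (2 - 7)*(-5)*91 = 35789 - (-5*(-5))*91 = 35789 - 25*91 = 35789 - 1*2275 = 35789 - 2275 = 33514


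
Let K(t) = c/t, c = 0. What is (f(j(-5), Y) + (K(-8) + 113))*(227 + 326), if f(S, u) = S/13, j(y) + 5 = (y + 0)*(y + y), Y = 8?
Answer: 837242/13 ≈ 64403.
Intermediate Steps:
K(t) = 0 (K(t) = 0/t = 0)
j(y) = -5 + 2*y² (j(y) = -5 + (y + 0)*(y + y) = -5 + y*(2*y) = -5 + 2*y²)
f(S, u) = S/13 (f(S, u) = S*(1/13) = S/13)
(f(j(-5), Y) + (K(-8) + 113))*(227 + 326) = ((-5 + 2*(-5)²)/13 + (0 + 113))*(227 + 326) = ((-5 + 2*25)/13 + 113)*553 = ((-5 + 50)/13 + 113)*553 = ((1/13)*45 + 113)*553 = (45/13 + 113)*553 = (1514/13)*553 = 837242/13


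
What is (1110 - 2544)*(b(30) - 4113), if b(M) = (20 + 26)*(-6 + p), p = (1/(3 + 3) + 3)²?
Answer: 16897061/3 ≈ 5.6324e+6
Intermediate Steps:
p = 361/36 (p = (1/6 + 3)² = (⅙ + 3)² = (19/6)² = 361/36 ≈ 10.028)
b(M) = 3335/18 (b(M) = (20 + 26)*(-6 + 361/36) = 46*(145/36) = 3335/18)
(1110 - 2544)*(b(30) - 4113) = (1110 - 2544)*(3335/18 - 4113) = -1434*(-70699/18) = 16897061/3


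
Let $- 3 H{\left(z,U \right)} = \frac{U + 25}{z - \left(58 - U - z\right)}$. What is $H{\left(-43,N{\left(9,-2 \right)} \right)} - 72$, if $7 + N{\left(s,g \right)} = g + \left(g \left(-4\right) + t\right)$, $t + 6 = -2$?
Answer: $- \frac{33032}{459} \approx -71.965$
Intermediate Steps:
$t = -8$ ($t = -6 - 2 = -8$)
$N{\left(s,g \right)} = -15 - 3 g$ ($N{\left(s,g \right)} = -7 + \left(g + \left(g \left(-4\right) - 8\right)\right) = -7 - \left(8 + 3 g\right) = -15 - 3 g$)
$H{\left(z,U \right)} = - \frac{25 + U}{3 \left(-58 + U + 2 z\right)}$ ($H{\left(z,U \right)} = - \frac{\left(U + 25\right) \frac{1}{z - \left(58 - U - z\right)}}{3} = - \frac{\left(25 + U\right) \frac{1}{z - \left(58 - U - z\right)}}{3} = - \frac{\left(25 + U\right) \frac{1}{z + \left(-58 + U + z\right)}}{3} = - \frac{\left(25 + U\right) \frac{1}{-58 + U + 2 z}}{3} = - \frac{\frac{1}{-58 + U + 2 z} \left(25 + U\right)}{3} = - \frac{25 + U}{3 \left(-58 + U + 2 z\right)}$)
$H{\left(-43,N{\left(9,-2 \right)} \right)} - 72 = \frac{-25 - \left(-15 - -6\right)}{3 \left(-58 - 9 + 2 \left(-43\right)\right)} - 72 = \frac{-25 - \left(-15 + 6\right)}{3 \left(-58 + \left(-15 + 6\right) - 86\right)} - 72 = \frac{-25 - -9}{3 \left(-58 - 9 - 86\right)} - 72 = \frac{-25 + 9}{3 \left(-153\right)} - 72 = \frac{1}{3} \left(- \frac{1}{153}\right) \left(-16\right) - 72 = \frac{16}{459} - 72 = - \frac{33032}{459}$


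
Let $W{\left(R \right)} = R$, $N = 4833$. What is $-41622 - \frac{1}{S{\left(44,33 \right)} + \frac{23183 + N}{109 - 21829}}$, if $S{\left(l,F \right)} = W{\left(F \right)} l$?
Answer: $- \frac{163935658431}{3938678} \approx -41622.0$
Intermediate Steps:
$S{\left(l,F \right)} = F l$
$-41622 - \frac{1}{S{\left(44,33 \right)} + \frac{23183 + N}{109 - 21829}} = -41622 - \frac{1}{33 \cdot 44 + \frac{23183 + 4833}{109 - 21829}} = -41622 - \frac{1}{1452 + \frac{28016}{-21720}} = -41622 - \frac{1}{1452 + 28016 \left(- \frac{1}{21720}\right)} = -41622 - \frac{1}{1452 - \frac{3502}{2715}} = -41622 - \frac{1}{\frac{3938678}{2715}} = -41622 - \frac{2715}{3938678} = - \frac{163935658431}{3938678}$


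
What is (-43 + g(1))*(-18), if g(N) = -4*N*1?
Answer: 846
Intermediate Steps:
g(N) = -4*N
(-43 + g(1))*(-18) = (-43 - 4*1)*(-18) = (-43 - 4)*(-18) = -47*(-18) = 846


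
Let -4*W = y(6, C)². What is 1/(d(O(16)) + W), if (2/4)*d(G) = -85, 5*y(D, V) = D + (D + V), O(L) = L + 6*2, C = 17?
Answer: -100/17841 ≈ -0.0056051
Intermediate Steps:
O(L) = 12 + L (O(L) = L + 12 = 12 + L)
y(D, V) = V/5 + 2*D/5 (y(D, V) = (D + (D + V))/5 = (V + 2*D)/5 = V/5 + 2*D/5)
d(G) = -170 (d(G) = 2*(-85) = -170)
W = -841/100 (W = -((⅕)*17 + (⅖)*6)²/4 = -(17/5 + 12/5)²/4 = -(29/5)²/4 = -¼*841/25 = -841/100 ≈ -8.4100)
1/(d(O(16)) + W) = 1/(-170 - 841/100) = 1/(-17841/100) = -100/17841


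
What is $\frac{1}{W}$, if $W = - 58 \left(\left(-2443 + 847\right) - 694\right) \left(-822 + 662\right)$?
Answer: $- \frac{1}{21251200} \approx -4.7056 \cdot 10^{-8}$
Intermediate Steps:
$W = -21251200$ ($W = - 58 \left(-1596 - 694\right) \left(-160\right) = - 58 \left(\left(-2290\right) \left(-160\right)\right) = \left(-58\right) 366400 = -21251200$)
$\frac{1}{W} = \frac{1}{-21251200} = - \frac{1}{21251200}$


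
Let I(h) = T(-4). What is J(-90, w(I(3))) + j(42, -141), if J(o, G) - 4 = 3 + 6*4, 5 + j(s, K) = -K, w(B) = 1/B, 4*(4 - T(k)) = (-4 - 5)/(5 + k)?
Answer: 167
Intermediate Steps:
T(k) = 4 + 9/(4*(5 + k)) (T(k) = 4 - (-4 - 5)/(4*(5 + k)) = 4 - (-9)/(4*(5 + k)) = 4 + 9/(4*(5 + k)))
I(h) = 25/4 (I(h) = (89 + 16*(-4))/(4*(5 - 4)) = (¼)*(89 - 64)/1 = (¼)*1*25 = 25/4)
w(B) = 1/B
j(s, K) = -5 - K
J(o, G) = 31 (J(o, G) = 4 + (3 + 6*4) = 4 + (3 + 24) = 4 + 27 = 31)
J(-90, w(I(3))) + j(42, -141) = 31 + (-5 - 1*(-141)) = 31 + (-5 + 141) = 31 + 136 = 167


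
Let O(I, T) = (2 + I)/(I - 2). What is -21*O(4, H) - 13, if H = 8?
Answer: -76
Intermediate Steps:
O(I, T) = (2 + I)/(-2 + I)
-21*O(4, H) - 13 = -21*(2 + 4)/(-2 + 4) - 13 = -21*6/2 - 13 = -21*3 - 13 = -63 - 13 = -76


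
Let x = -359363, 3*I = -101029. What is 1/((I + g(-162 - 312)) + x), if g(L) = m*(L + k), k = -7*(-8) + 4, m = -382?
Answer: -3/704674 ≈ -4.2573e-6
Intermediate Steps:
I = -101029/3 (I = (⅓)*(-101029) = -101029/3 ≈ -33676.)
k = 60 (k = 56 + 4 = 60)
g(L) = -22920 - 382*L (g(L) = -382*(L + 60) = -382*(60 + L) = -22920 - 382*L)
1/((I + g(-162 - 312)) + x) = 1/((-101029/3 + (-22920 - 382*(-162 - 312))) - 359363) = 1/((-101029/3 + (-22920 - 382*(-474))) - 359363) = 1/((-101029/3 + (-22920 + 181068)) - 359363) = 1/((-101029/3 + 158148) - 359363) = 1/(373415/3 - 359363) = 1/(-704674/3) = -3/704674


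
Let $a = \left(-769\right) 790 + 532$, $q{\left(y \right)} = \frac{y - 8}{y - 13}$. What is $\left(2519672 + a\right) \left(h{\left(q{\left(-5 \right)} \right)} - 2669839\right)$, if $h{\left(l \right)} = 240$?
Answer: $-5106125989706$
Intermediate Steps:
$q{\left(y \right)} = \frac{-8 + y}{-13 + y}$
$a = -606978$ ($a = -607510 + 532 = -606978$)
$\left(2519672 + a\right) \left(h{\left(q{\left(-5 \right)} \right)} - 2669839\right) = \left(2519672 - 606978\right) \left(240 - 2669839\right) = 1912694 \left(-2669599\right) = -5106125989706$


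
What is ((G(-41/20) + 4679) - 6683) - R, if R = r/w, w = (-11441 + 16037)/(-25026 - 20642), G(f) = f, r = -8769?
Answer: -682804163/7660 ≈ -89139.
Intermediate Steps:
w = -1149/11417 (w = 4596/(-45668) = 4596*(-1/45668) = -1149/11417 ≈ -0.10064)
R = 33371891/383 (R = -8769/(-1149/11417) = -8769*(-11417/1149) = 33371891/383 ≈ 87133.)
((G(-41/20) + 4679) - 6683) - R = ((-41/20 + 4679) - 6683) - 1*33371891/383 = ((-41*1/20 + 4679) - 6683) - 33371891/383 = ((-41/20 + 4679) - 6683) - 33371891/383 = (93539/20 - 6683) - 33371891/383 = -40121/20 - 33371891/383 = -682804163/7660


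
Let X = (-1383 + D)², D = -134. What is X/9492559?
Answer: 2301289/9492559 ≈ 0.24243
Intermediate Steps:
X = 2301289 (X = (-1383 - 134)² = (-1517)² = 2301289)
X/9492559 = 2301289/9492559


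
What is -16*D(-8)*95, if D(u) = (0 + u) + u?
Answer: 24320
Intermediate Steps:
D(u) = 2*u (D(u) = u + u = 2*u)
-16*D(-8)*95 = -32*(-8)*95 = -16*(-16)*95 = 256*95 = 24320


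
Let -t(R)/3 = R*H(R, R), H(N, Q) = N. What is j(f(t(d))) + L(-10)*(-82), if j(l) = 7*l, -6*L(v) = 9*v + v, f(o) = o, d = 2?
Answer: -4352/3 ≈ -1450.7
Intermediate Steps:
t(R) = -3*R² (t(R) = -3*R*R = -3*R²)
L(v) = -5*v/3 (L(v) = -(9*v + v)/6 = -5*v/3)
j(f(t(d))) + L(-10)*(-82) = 7*(-3*2²) - 5/3*(-10)*(-82) = 7*(-3*4) + (50/3)*(-82) = 7*(-12) - 4100/3 = -84 - 4100/3 = -4352/3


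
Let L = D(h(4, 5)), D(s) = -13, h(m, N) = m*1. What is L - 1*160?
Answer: -173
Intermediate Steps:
h(m, N) = m
L = -13
L - 1*160 = -13 - 1*160 = -13 - 160 = -173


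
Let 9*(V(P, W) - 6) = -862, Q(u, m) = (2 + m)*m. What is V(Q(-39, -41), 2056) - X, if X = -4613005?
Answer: 41516237/9 ≈ 4.6129e+6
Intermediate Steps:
Q(u, m) = m*(2 + m)
V(P, W) = -808/9 (V(P, W) = 6 + (1/9)*(-862) = 6 - 862/9 = -808/9)
V(Q(-39, -41), 2056) - X = -808/9 - 1*(-4613005) = -808/9 + 4613005 = 41516237/9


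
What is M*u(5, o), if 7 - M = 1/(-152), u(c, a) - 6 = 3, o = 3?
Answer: 9585/152 ≈ 63.059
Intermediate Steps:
u(c, a) = 9 (u(c, a) = 6 + 3 = 9)
M = 1065/152 (M = 7 - 1/(-152) = 7 - 1*(-1/152) = 7 + 1/152 = 1065/152 ≈ 7.0066)
M*u(5, o) = (1065/152)*9 = 9585/152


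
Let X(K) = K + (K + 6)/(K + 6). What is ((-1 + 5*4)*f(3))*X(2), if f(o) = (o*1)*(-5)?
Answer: -855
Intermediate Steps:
X(K) = 1 + K (X(K) = K + (6 + K)/(6 + K) = K + 1 = 1 + K)
f(o) = -5*o (f(o) = o*(-5) = -5*o)
((-1 + 5*4)*f(3))*X(2) = ((-1 + 5*4)*(-5*3))*(1 + 2) = ((-1 + 20)*(-15))*3 = (19*(-15))*3 = -285*3 = -855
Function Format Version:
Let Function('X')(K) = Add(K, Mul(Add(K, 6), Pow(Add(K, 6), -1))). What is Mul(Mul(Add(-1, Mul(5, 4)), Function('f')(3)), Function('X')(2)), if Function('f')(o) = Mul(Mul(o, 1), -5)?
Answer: -855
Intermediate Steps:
Function('X')(K) = Add(1, K) (Function('X')(K) = Add(K, Mul(Add(6, K), Pow(Add(6, K), -1))) = Add(K, 1) = Add(1, K))
Function('f')(o) = Mul(-5, o) (Function('f')(o) = Mul(o, -5) = Mul(-5, o))
Mul(Mul(Add(-1, Mul(5, 4)), Function('f')(3)), Function('X')(2)) = Mul(Mul(Add(-1, Mul(5, 4)), Mul(-5, 3)), Add(1, 2)) = Mul(Mul(Add(-1, 20), -15), 3) = Mul(Mul(19, -15), 3) = Mul(-285, 3) = -855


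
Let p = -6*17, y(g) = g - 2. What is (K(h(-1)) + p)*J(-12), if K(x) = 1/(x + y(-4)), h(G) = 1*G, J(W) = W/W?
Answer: -715/7 ≈ -102.14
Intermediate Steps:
J(W) = 1
y(g) = -2 + g
p = -102
h(G) = G
K(x) = 1/(-6 + x) (K(x) = 1/(x + (-2 - 4)) = 1/(x - 6) = 1/(-6 + x))
(K(h(-1)) + p)*J(-12) = (1/(-6 - 1) - 102)*1 = (1/(-7) - 102)*1 = (-1/7 - 102)*1 = -715/7*1 = -715/7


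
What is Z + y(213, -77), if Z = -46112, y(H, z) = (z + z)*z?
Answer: -34254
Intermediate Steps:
y(H, z) = 2*z**2 (y(H, z) = (2*z)*z = 2*z**2)
Z + y(213, -77) = -46112 + 2*(-77)**2 = -46112 + 2*5929 = -46112 + 11858 = -34254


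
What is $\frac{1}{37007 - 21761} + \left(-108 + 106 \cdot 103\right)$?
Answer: $\frac{164809261}{15246} \approx 10810.0$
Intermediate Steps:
$\frac{1}{37007 - 21761} + \left(-108 + 106 \cdot 103\right) = \frac{1}{15246} + \left(-108 + 10918\right) = \frac{1}{15246} + 10810 = \frac{164809261}{15246}$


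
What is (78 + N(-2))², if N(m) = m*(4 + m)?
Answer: 5476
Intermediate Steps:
(78 + N(-2))² = (78 - 2*(4 - 2))² = (78 - 2*2)² = (78 - 4)² = 74² = 5476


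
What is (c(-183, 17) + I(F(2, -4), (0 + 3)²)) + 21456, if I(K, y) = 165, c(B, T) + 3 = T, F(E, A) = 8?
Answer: 21635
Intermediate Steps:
c(B, T) = -3 + T
(c(-183, 17) + I(F(2, -4), (0 + 3)²)) + 21456 = ((-3 + 17) + 165) + 21456 = (14 + 165) + 21456 = 179 + 21456 = 21635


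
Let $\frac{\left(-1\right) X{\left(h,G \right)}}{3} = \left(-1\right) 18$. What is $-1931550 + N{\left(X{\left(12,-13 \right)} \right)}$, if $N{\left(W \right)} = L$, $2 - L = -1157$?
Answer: $-1930391$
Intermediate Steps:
$X{\left(h,G \right)} = 54$ ($X{\left(h,G \right)} = - 3 \left(\left(-1\right) 18\right) = \left(-3\right) \left(-18\right) = 54$)
$L = 1159$ ($L = 2 - -1157 = 2 + 1157 = 1159$)
$N{\left(W \right)} = 1159$
$-1931550 + N{\left(X{\left(12,-13 \right)} \right)} = -1931550 + 1159 = -1930391$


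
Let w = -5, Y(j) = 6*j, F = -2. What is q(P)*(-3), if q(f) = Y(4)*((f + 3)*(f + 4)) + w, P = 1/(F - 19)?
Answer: -40433/49 ≈ -825.16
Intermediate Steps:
P = -1/21 (P = 1/(-2 - 19) = 1/(-21) = -1/21 ≈ -0.047619)
q(f) = -5 + 24*(3 + f)*(4 + f) (q(f) = (6*4)*((f + 3)*(f + 4)) - 5 = 24*((3 + f)*(4 + f)) - 5 = 24*(3 + f)*(4 + f) - 5 = -5 + 24*(3 + f)*(4 + f))
q(P)*(-3) = (283 + 24*(-1/21)² + 168*(-1/21))*(-3) = (283 + 24*(1/441) - 8)*(-3) = (283 + 8/147 - 8)*(-3) = (40433/147)*(-3) = -40433/49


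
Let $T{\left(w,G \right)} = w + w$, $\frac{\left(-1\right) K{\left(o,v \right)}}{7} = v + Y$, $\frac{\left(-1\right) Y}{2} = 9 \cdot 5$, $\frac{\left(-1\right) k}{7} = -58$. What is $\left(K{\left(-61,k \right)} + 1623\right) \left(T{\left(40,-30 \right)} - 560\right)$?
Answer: $282720$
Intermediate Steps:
$k = 406$ ($k = \left(-7\right) \left(-58\right) = 406$)
$Y = -90$ ($Y = - 2 \cdot 9 \cdot 5 = \left(-2\right) 45 = -90$)
$K{\left(o,v \right)} = 630 - 7 v$ ($K{\left(o,v \right)} = - 7 \left(v - 90\right) = - 7 \left(-90 + v\right) = 630 - 7 v$)
$T{\left(w,G \right)} = 2 w$
$\left(K{\left(-61,k \right)} + 1623\right) \left(T{\left(40,-30 \right)} - 560\right) = \left(\left(630 - 2842\right) + 1623\right) \left(2 \cdot 40 - 560\right) = \left(\left(630 - 2842\right) + 1623\right) \left(80 - 560\right) = \left(-2212 + 1623\right) \left(-480\right) = \left(-589\right) \left(-480\right) = 282720$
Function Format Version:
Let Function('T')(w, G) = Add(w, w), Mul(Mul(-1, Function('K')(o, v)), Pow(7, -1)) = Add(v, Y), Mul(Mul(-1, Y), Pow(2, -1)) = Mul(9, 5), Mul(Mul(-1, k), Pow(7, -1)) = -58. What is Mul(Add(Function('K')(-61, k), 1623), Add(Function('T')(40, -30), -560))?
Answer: 282720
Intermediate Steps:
k = 406 (k = Mul(-7, -58) = 406)
Y = -90 (Y = Mul(-2, Mul(9, 5)) = Mul(-2, 45) = -90)
Function('K')(o, v) = Add(630, Mul(-7, v)) (Function('K')(o, v) = Mul(-7, Add(v, -90)) = Mul(-7, Add(-90, v)) = Add(630, Mul(-7, v)))
Function('T')(w, G) = Mul(2, w)
Mul(Add(Function('K')(-61, k), 1623), Add(Function('T')(40, -30), -560)) = Mul(Add(Add(630, Mul(-7, 406)), 1623), Add(Mul(2, 40), -560)) = Mul(Add(Add(630, -2842), 1623), Add(80, -560)) = Mul(Add(-2212, 1623), -480) = Mul(-589, -480) = 282720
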